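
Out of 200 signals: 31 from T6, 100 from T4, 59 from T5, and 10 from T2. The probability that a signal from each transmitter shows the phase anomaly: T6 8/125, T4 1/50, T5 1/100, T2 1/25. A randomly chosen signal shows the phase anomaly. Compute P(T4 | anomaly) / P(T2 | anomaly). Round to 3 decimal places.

Compute prior × likelihood for every hypothesis:
  T6: 0.155 × 0.064 = 0.00992
  T4: 0.5 × 0.02 = 0.01
  T5: 0.295 × 0.01 = 0.00295
  T2: 0.05 × 0.04 = 0.002
Normalizing constant = 0.02487.
The ratio is 0.01 / 0.002 (the normalizer cancels) = 5.000.

5.000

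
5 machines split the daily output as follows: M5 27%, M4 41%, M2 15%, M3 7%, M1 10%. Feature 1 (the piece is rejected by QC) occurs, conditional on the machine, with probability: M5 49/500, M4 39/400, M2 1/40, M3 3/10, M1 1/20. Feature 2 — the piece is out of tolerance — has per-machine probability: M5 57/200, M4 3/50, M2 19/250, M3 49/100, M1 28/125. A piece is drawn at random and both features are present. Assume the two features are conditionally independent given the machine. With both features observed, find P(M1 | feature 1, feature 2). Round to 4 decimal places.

0.0518

Compute prior × likelihood for every hypothesis:
  M5: 0.27 × 0.098 × 0.285 = 0.0075411
  M4: 0.41 × 0.0975 × 0.06 = 0.0023985
  M2: 0.15 × 0.025 × 0.076 = 0.000285
  M3: 0.07 × 0.3 × 0.49 = 0.01029
  M1: 0.1 × 0.05 × 0.224 = 0.00112
Total = 0.0216346.
P(M1 | evidence) = 0.00112 / 0.0216346 ≈ 0.0518.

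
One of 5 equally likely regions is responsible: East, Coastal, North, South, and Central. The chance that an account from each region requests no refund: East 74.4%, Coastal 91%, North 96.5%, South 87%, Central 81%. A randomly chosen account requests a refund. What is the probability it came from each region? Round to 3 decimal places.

Taking complements, P(refund | each) = East 0.256, Coastal 0.09, North 0.035, South 0.13, Central 0.19.
Since the prior is uniform, the posterior is proportional to the likelihood:
  East: 0.256
  Coastal: 0.09
  North: 0.035
  South: 0.13
  Central: 0.19
Normalizing constant = 0.701.
P(East | refund) = 0.256/0.701 ≈ 0.365
P(Coastal | refund) = 0.09/0.701 ≈ 0.128
P(North | refund) = 0.035/0.701 ≈ 0.050
P(South | refund) = 0.13/0.701 ≈ 0.185
P(Central | refund) = 0.19/0.701 ≈ 0.271

East 0.365, Coastal 0.128, North 0.050, South 0.185, Central 0.271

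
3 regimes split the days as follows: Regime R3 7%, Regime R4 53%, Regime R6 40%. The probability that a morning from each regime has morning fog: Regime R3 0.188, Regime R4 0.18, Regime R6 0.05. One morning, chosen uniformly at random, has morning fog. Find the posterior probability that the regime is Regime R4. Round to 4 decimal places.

0.7421

Unnormalized posteriors (prior × likelihood):
  Regime R3: 0.07 × 0.188 = 0.01316
  Regime R4: 0.53 × 0.18 = 0.0954
  Regime R6: 0.4 × 0.05 = 0.02
Total = 0.12856.
P(Regime R4 | evidence) = 0.0954 / 0.12856 ≈ 0.7421.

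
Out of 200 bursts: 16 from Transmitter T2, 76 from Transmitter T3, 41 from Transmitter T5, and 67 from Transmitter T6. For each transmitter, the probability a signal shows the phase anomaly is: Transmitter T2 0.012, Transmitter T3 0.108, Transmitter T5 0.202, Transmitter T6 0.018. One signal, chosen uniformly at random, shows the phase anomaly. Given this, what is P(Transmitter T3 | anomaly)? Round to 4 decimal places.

0.4589

Unnormalized posteriors (prior × likelihood):
  Transmitter T2: 0.08 × 0.012 = 0.00096
  Transmitter T3: 0.38 × 0.108 = 0.04104
  Transmitter T5: 0.205 × 0.202 = 0.04141
  Transmitter T6: 0.335 × 0.018 = 0.00603
Normalizing constant = 0.08944.
P(Transmitter T3 | evidence) = 0.04104 / 0.08944 ≈ 0.4589.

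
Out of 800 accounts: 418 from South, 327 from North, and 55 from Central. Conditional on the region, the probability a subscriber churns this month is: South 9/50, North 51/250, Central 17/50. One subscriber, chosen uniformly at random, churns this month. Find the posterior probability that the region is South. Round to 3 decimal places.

0.468

By Bayes' rule, posterior ∝ prior × likelihood:
  South: 0.5225 × 0.18 = 0.09405
  North: 0.40875 × 0.204 = 0.083385
  Central: 0.06875 × 0.34 = 0.023375
Sum = 0.20081.
P(South | evidence) = 0.09405 / 0.20081 ≈ 0.468.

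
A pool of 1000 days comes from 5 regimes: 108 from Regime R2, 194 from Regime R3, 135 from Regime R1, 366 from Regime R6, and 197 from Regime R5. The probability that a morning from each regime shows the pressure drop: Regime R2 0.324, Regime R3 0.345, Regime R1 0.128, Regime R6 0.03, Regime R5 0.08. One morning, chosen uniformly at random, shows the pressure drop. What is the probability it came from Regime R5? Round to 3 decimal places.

0.108

By Bayes' rule, posterior ∝ prior × likelihood:
  Regime R2: 0.108 × 0.324 = 0.034992
  Regime R3: 0.194 × 0.345 = 0.06693
  Regime R1: 0.135 × 0.128 = 0.01728
  Regime R6: 0.366 × 0.03 = 0.01098
  Regime R5: 0.197 × 0.08 = 0.01576
Normalizing constant = 0.145942.
P(Regime R5 | evidence) = 0.01576 / 0.145942 ≈ 0.108.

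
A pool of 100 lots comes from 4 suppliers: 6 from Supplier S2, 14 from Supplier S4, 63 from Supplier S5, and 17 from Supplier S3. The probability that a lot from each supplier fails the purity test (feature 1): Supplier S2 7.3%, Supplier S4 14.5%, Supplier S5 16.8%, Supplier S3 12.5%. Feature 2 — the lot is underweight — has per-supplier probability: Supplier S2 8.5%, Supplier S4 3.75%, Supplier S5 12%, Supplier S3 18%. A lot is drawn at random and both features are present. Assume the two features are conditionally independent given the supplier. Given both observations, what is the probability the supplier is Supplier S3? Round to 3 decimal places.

0.217

Unnormalized posteriors (prior × likelihood):
  Supplier S2: 0.06 × 0.073 × 0.085 = 0.0003723
  Supplier S4: 0.14 × 0.145 × 0.0375 = 0.00076125
  Supplier S5: 0.63 × 0.168 × 0.12 = 0.0127008
  Supplier S3: 0.17 × 0.125 × 0.18 = 0.003825
Total = 0.01765935.
P(Supplier S3 | evidence) = 0.003825 / 0.01765935 ≈ 0.217.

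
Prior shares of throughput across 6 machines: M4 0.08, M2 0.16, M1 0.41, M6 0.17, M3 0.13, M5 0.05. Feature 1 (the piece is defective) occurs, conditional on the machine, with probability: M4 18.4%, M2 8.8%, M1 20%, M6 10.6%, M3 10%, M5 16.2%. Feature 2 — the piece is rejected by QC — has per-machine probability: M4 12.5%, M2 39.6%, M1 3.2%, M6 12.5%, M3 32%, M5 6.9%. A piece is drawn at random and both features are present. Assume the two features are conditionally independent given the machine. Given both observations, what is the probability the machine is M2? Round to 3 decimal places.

0.328

By Bayes' rule, posterior ∝ prior × likelihood:
  M4: 0.08 × 0.184 × 0.125 = 0.00184
  M2: 0.16 × 0.088 × 0.396 = 0.00557568
  M1: 0.41 × 0.2 × 0.032 = 0.002624
  M6: 0.17 × 0.106 × 0.125 = 0.0022525
  M3: 0.13 × 0.1 × 0.32 = 0.00416
  M5: 0.05 × 0.162 × 0.069 = 0.0005589
Normalizing constant = 0.01701108.
P(M2 | evidence) = 0.00557568 / 0.01701108 ≈ 0.328.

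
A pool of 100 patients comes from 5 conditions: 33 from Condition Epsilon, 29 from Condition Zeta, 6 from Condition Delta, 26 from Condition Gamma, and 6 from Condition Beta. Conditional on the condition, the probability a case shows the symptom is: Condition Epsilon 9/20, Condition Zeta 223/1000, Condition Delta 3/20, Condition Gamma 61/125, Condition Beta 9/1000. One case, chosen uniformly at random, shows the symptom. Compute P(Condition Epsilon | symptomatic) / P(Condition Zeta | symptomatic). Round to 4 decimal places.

2.2963

By Bayes' rule, posterior ∝ prior × likelihood:
  Condition Epsilon: 0.33 × 0.45 = 0.1485
  Condition Zeta: 0.29 × 0.223 = 0.06467
  Condition Delta: 0.06 × 0.15 = 0.009
  Condition Gamma: 0.26 × 0.488 = 0.12688
  Condition Beta: 0.06 × 0.009 = 0.00054
Sum = 0.34959.
The ratio is 0.1485 / 0.06467 (the normalizer cancels) = 2.2963.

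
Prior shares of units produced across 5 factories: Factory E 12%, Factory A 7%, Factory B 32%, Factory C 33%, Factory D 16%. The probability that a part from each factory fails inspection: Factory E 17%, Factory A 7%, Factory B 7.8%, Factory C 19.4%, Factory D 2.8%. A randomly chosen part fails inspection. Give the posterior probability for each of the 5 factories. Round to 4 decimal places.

Factory E 0.1718, Factory A 0.0413, Factory B 0.2102, Factory C 0.5391, Factory D 0.0377

Unnormalized posteriors (prior × likelihood):
  Factory E: 0.12 × 0.17 = 0.0204
  Factory A: 0.07 × 0.07 = 0.0049
  Factory B: 0.32 × 0.078 = 0.02496
  Factory C: 0.33 × 0.194 = 0.06402
  Factory D: 0.16 × 0.028 = 0.00448
Total = 0.11876.
P(Factory E | nonconforming) = 0.0204/0.11876 ≈ 0.1718
P(Factory A | nonconforming) = 0.0049/0.11876 ≈ 0.0413
P(Factory B | nonconforming) = 0.02496/0.11876 ≈ 0.2102
P(Factory C | nonconforming) = 0.06402/0.11876 ≈ 0.5391
P(Factory D | nonconforming) = 0.00448/0.11876 ≈ 0.0377
(Check: 0.1718+0.0413+0.2102+0.5391+0.0377 = 1.0001.)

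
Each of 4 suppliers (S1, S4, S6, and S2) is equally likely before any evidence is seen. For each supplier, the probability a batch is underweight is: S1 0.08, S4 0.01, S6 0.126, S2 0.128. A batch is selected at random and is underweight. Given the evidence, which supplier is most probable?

S2

Since the prior is uniform, the posterior is proportional to the likelihood:
  S1: 0.08
  S4: 0.01
  S6: 0.126
  S2: 0.128
Total = 0.344.
Largest term belongs to S2, so S2 is most probable.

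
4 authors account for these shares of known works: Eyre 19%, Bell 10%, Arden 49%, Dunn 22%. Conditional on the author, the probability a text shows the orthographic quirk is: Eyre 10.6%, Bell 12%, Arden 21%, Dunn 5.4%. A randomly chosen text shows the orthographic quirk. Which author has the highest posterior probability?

Compute prior × likelihood for every hypothesis:
  Eyre: 0.19 × 0.106 = 0.02014
  Bell: 0.1 × 0.12 = 0.012
  Arden: 0.49 × 0.21 = 0.1029
  Dunn: 0.22 × 0.054 = 0.01188
Sum = 0.14692.
Largest term belongs to Arden, so Arden is most probable.

Arden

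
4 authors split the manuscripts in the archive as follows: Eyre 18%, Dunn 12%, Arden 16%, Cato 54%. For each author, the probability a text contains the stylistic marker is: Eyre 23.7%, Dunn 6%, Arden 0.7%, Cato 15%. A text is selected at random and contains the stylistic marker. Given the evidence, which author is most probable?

Cato

Prior × likelihood for each hypothesis:
  Eyre: 0.18 × 0.237 = 0.04266
  Dunn: 0.12 × 0.06 = 0.0072
  Arden: 0.16 × 0.007 = 0.00112
  Cato: 0.54 × 0.15 = 0.081
Normalizing constant = 0.13198.
Largest term belongs to Cato, so Cato is most probable.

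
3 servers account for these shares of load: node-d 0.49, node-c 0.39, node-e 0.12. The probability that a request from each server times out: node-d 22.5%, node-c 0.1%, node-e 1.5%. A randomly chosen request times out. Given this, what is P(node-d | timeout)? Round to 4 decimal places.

0.9805

Unnormalized posteriors (prior × likelihood):
  node-d: 0.49 × 0.225 = 0.11025
  node-c: 0.39 × 0.001 = 0.00039
  node-e: 0.12 × 0.015 = 0.0018
Sum = 0.11244.
P(node-d | evidence) = 0.11025 / 0.11244 ≈ 0.9805.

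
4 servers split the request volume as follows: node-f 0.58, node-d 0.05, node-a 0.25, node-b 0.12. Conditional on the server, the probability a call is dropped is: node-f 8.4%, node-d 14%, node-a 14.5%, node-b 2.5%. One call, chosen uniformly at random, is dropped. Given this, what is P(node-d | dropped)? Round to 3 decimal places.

Prior × likelihood for each hypothesis:
  node-f: 0.58 × 0.084 = 0.04872
  node-d: 0.05 × 0.14 = 0.007
  node-a: 0.25 × 0.145 = 0.03625
  node-b: 0.12 × 0.025 = 0.003
Sum = 0.09497.
P(node-d | evidence) = 0.007 / 0.09497 ≈ 0.074.

0.074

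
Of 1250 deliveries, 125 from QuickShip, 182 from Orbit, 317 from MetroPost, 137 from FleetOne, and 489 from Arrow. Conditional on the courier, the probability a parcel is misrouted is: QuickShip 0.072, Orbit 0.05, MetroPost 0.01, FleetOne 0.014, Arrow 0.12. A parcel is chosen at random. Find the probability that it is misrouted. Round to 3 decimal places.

0.065

By Bayes' rule, posterior ∝ prior × likelihood:
  QuickShip: 0.1 × 0.072 = 0.0072
  Orbit: 0.1456 × 0.05 = 0.00728
  MetroPost: 0.2536 × 0.01 = 0.002536
  FleetOne: 0.1096 × 0.014 = 0.0015344
  Arrow: 0.3912 × 0.12 = 0.046944
P(misrouted) = 0.0072 + 0.00728 + 0.002536 + 0.0015344 + 0.046944 = 0.0654944 → 0.065.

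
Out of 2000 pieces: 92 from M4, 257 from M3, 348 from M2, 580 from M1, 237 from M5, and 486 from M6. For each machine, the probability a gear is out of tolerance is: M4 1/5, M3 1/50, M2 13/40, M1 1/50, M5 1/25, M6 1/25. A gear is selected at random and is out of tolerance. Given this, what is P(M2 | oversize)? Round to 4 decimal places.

0.6384

Unnormalized posteriors (prior × likelihood):
  M4: 0.046 × 0.2 = 0.0092
  M3: 0.1285 × 0.02 = 0.00257
  M2: 0.174 × 0.325 = 0.05655
  M1: 0.29 × 0.02 = 0.0058
  M5: 0.1185 × 0.04 = 0.00474
  M6: 0.243 × 0.04 = 0.00972
Sum = 0.08858.
P(M2 | evidence) = 0.05655 / 0.08858 ≈ 0.6384.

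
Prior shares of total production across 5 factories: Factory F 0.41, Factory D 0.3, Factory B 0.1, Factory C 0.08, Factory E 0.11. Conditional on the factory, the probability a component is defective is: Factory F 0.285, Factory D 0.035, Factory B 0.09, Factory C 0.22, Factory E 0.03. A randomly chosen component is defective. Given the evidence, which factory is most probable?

Unnormalized posteriors (prior × likelihood):
  Factory F: 0.41 × 0.285 = 0.11685
  Factory D: 0.3 × 0.035 = 0.0105
  Factory B: 0.1 × 0.09 = 0.009
  Factory C: 0.08 × 0.22 = 0.0176
  Factory E: 0.11 × 0.03 = 0.0033
Normalizing constant = 0.15725.
Largest term belongs to Factory F, so Factory F is most probable.

Factory F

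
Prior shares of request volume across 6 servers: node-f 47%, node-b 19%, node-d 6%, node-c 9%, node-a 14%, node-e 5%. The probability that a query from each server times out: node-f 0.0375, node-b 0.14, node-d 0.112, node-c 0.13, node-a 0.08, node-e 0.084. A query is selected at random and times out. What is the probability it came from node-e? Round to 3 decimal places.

0.054

By Bayes' rule, posterior ∝ prior × likelihood:
  node-f: 0.47 × 0.0375 = 0.017625
  node-b: 0.19 × 0.14 = 0.0266
  node-d: 0.06 × 0.112 = 0.00672
  node-c: 0.09 × 0.13 = 0.0117
  node-a: 0.14 × 0.08 = 0.0112
  node-e: 0.05 × 0.084 = 0.0042
Total = 0.078045.
P(node-e | evidence) = 0.0042 / 0.078045 ≈ 0.054.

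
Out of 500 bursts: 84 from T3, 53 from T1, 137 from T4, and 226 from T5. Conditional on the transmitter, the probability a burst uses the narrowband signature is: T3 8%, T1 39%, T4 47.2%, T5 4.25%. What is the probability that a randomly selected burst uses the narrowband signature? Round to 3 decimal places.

0.203

Compute prior × likelihood for every hypothesis:
  T3: 0.168 × 0.08 = 0.01344
  T1: 0.106 × 0.39 = 0.04134
  T4: 0.274 × 0.472 = 0.129328
  T5: 0.452 × 0.0425 = 0.01921
P(narrowband) = 0.01344 + 0.04134 + 0.129328 + 0.01921 = 0.203318 → 0.203.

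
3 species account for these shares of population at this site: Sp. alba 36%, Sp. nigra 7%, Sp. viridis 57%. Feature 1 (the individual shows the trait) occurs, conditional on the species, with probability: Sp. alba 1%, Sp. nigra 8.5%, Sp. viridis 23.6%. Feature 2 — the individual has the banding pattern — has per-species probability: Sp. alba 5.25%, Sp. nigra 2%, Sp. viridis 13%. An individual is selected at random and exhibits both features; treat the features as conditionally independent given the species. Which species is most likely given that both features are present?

By Bayes' rule, posterior ∝ prior × likelihood:
  Sp. alba: 0.36 × 0.01 × 0.0525 = 0.000189
  Sp. nigra: 0.07 × 0.085 × 0.02 = 0.000119
  Sp. viridis: 0.57 × 0.236 × 0.13 = 0.0174876
Normalizing constant = 0.0177956.
Largest term belongs to Sp. viridis, so Sp. viridis is most probable.

Sp. viridis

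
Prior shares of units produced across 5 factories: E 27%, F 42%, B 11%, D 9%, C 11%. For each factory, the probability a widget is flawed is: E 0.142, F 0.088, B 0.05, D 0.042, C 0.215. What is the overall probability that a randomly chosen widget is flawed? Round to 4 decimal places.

Compute prior × likelihood for every hypothesis:
  E: 0.27 × 0.142 = 0.03834
  F: 0.42 × 0.088 = 0.03696
  B: 0.11 × 0.05 = 0.0055
  D: 0.09 × 0.042 = 0.00378
  C: 0.11 × 0.215 = 0.02365
P(flawed) = 0.03834 + 0.03696 + 0.0055 + 0.00378 + 0.02365 = 0.10823 → 0.1082.

0.1082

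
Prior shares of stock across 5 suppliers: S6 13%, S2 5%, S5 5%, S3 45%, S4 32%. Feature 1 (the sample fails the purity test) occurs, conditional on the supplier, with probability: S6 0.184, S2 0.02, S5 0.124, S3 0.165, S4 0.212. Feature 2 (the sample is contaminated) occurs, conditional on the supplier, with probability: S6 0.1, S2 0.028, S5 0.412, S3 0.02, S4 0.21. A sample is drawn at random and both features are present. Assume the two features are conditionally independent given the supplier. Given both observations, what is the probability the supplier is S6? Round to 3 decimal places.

Unnormalized posteriors (prior × likelihood):
  S6: 0.13 × 0.184 × 0.1 = 0.002392
  S2: 0.05 × 0.02 × 0.028 = 0.000028
  S5: 0.05 × 0.124 × 0.412 = 0.0025544
  S3: 0.45 × 0.165 × 0.02 = 0.001485
  S4: 0.32 × 0.212 × 0.21 = 0.0142464
Total = 0.0207058.
P(S6 | evidence) = 0.002392 / 0.0207058 ≈ 0.116.

0.116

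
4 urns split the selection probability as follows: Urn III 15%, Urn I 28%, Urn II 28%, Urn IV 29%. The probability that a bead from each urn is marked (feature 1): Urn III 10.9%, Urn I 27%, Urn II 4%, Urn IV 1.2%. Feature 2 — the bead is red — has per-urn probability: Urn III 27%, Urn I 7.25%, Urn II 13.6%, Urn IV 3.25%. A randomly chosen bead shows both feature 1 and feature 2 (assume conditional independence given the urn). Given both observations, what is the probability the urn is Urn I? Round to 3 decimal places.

0.475

Unnormalized posteriors (prior × likelihood):
  Urn III: 0.15 × 0.109 × 0.27 = 0.0044145
  Urn I: 0.28 × 0.27 × 0.0725 = 0.005481
  Urn II: 0.28 × 0.04 × 0.136 = 0.0015232
  Urn IV: 0.29 × 0.012 × 0.0325 = 0.0001131
Total = 0.0115318.
P(Urn I | evidence) = 0.005481 / 0.0115318 ≈ 0.475.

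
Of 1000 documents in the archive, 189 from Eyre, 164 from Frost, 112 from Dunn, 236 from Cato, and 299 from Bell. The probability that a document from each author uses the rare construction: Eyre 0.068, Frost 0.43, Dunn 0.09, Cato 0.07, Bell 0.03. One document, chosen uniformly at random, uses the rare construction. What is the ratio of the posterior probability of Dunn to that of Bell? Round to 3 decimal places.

Prior × likelihood for each hypothesis:
  Eyre: 0.189 × 0.068 = 0.012852
  Frost: 0.164 × 0.43 = 0.07052
  Dunn: 0.112 × 0.09 = 0.01008
  Cato: 0.236 × 0.07 = 0.01652
  Bell: 0.299 × 0.03 = 0.00897
Sum = 0.118942.
The ratio is 0.01008 / 0.00897 (the normalizer cancels) = 1.124.

1.124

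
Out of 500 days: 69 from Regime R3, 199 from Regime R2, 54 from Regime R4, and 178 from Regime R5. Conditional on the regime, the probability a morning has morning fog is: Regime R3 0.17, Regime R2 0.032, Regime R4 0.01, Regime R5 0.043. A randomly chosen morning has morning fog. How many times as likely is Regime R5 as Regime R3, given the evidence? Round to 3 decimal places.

0.653

Prior × likelihood for each hypothesis:
  Regime R3: 0.138 × 0.17 = 0.02346
  Regime R2: 0.398 × 0.032 = 0.012736
  Regime R4: 0.108 × 0.01 = 0.00108
  Regime R5: 0.356 × 0.043 = 0.015308
Sum = 0.052584.
The ratio is 0.015308 / 0.02346 (the normalizer cancels) = 0.653.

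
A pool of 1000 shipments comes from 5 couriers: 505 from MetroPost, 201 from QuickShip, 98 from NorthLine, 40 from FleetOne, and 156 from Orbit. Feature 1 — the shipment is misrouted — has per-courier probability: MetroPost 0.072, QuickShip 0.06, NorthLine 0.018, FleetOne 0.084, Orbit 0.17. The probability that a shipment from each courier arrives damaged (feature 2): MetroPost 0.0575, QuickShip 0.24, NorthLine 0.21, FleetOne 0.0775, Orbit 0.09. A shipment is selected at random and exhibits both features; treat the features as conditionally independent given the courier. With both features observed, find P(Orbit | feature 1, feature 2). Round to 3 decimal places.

By Bayes' rule, posterior ∝ prior × likelihood:
  MetroPost: 0.505 × 0.072 × 0.0575 = 0.0020907
  QuickShip: 0.201 × 0.06 × 0.24 = 0.0028944
  NorthLine: 0.098 × 0.018 × 0.21 = 0.00037044
  FleetOne: 0.04 × 0.084 × 0.0775 = 0.0002604
  Orbit: 0.156 × 0.17 × 0.09 = 0.0023868
Sum = 0.00800274.
P(Orbit | evidence) = 0.0023868 / 0.00800274 ≈ 0.298.

0.298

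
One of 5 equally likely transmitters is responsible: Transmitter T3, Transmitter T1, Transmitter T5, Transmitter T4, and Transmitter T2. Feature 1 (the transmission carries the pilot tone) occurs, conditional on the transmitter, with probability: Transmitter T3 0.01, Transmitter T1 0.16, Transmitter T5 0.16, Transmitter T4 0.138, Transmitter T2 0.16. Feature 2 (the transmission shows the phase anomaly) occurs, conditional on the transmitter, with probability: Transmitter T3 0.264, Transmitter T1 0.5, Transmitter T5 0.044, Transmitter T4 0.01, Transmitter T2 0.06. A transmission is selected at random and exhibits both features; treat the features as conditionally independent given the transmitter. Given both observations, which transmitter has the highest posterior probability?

Since the prior is uniform, the posterior is proportional to the likelihood:
  Transmitter T3: 0.01 × 0.264 = 0.00264
  Transmitter T1: 0.16 × 0.5 = 0.08
  Transmitter T5: 0.16 × 0.044 = 0.00704
  Transmitter T4: 0.138 × 0.01 = 0.00138
  Transmitter T2: 0.16 × 0.06 = 0.0096
Total = 0.10066.
Largest term belongs to Transmitter T1, so Transmitter T1 is most probable.

Transmitter T1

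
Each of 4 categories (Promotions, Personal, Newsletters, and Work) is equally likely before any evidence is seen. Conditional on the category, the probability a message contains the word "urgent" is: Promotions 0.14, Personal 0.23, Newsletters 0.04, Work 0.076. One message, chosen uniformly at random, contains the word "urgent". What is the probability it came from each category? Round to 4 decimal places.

Since the prior is uniform, the posterior is proportional to the likelihood:
  Promotions: 0.14
  Personal: 0.23
  Newsletters: 0.04
  Work: 0.076
Normalizing constant = 0.486.
P(Promotions | urgent-flag) = 0.14/0.486 ≈ 0.2881
P(Personal | urgent-flag) = 0.23/0.486 ≈ 0.4733
P(Newsletters | urgent-flag) = 0.04/0.486 ≈ 0.0823
P(Work | urgent-flag) = 0.076/0.486 ≈ 0.1564

Promotions 0.2881, Personal 0.4733, Newsletters 0.0823, Work 0.1564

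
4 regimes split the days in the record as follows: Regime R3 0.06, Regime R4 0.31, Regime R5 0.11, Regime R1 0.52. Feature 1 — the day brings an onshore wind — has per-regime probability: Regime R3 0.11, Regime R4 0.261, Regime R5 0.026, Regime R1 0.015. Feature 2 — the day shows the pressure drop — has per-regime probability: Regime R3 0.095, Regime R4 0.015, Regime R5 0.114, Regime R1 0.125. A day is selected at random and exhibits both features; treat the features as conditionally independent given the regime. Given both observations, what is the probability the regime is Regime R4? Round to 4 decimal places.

0.3863

Unnormalized posteriors (prior × likelihood):
  Regime R3: 0.06 × 0.11 × 0.095 = 0.000627
  Regime R4: 0.31 × 0.261 × 0.015 = 0.00121365
  Regime R5: 0.11 × 0.026 × 0.114 = 0.00032604
  Regime R1: 0.52 × 0.015 × 0.125 = 0.000975
Sum = 0.00314169.
P(Regime R4 | evidence) = 0.00121365 / 0.00314169 ≈ 0.3863.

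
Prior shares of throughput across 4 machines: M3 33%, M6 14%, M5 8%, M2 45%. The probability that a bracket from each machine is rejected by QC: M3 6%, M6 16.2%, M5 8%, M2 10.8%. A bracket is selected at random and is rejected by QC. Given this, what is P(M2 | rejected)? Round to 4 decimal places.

Compute prior × likelihood for every hypothesis:
  M3: 0.33 × 0.06 = 0.0198
  M6: 0.14 × 0.162 = 0.02268
  M5: 0.08 × 0.08 = 0.0064
  M2: 0.45 × 0.108 = 0.0486
Total = 0.09748.
P(M2 | evidence) = 0.0486 / 0.09748 ≈ 0.4986.

0.4986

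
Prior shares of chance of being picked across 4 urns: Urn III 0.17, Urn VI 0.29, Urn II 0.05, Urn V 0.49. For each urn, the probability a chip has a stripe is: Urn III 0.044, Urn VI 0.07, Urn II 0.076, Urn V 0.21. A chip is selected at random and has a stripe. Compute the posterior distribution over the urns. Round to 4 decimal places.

Urn III 0.0556, Urn VI 0.1510, Urn II 0.0283, Urn V 0.7652

By Bayes' rule, posterior ∝ prior × likelihood:
  Urn III: 0.17 × 0.044 = 0.00748
  Urn VI: 0.29 × 0.07 = 0.0203
  Urn II: 0.05 × 0.076 = 0.0038
  Urn V: 0.49 × 0.21 = 0.1029
Total = 0.13448.
P(Urn III | striped) = 0.00748/0.13448 ≈ 0.0556
P(Urn VI | striped) = 0.0203/0.13448 ≈ 0.1510
P(Urn II | striped) = 0.0038/0.13448 ≈ 0.0283
P(Urn V | striped) = 0.1029/0.13448 ≈ 0.7652
(Check: 0.0556+0.1510+0.0283+0.7652 = 1.0001.)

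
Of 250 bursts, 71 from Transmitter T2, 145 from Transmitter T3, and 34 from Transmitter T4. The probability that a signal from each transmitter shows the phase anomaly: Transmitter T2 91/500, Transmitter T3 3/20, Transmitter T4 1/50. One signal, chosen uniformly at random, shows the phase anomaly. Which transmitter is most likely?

Transmitter T3

Unnormalized posteriors (prior × likelihood):
  Transmitter T2: 0.284 × 0.182 = 0.051688
  Transmitter T3: 0.58 × 0.15 = 0.087
  Transmitter T4: 0.136 × 0.02 = 0.00272
Sum = 0.141408.
Largest term belongs to Transmitter T3, so Transmitter T3 is most probable.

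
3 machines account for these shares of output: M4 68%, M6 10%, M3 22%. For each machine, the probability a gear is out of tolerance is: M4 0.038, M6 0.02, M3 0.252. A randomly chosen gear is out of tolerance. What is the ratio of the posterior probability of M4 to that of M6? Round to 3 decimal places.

By Bayes' rule, posterior ∝ prior × likelihood:
  M4: 0.68 × 0.038 = 0.02584
  M6: 0.1 × 0.02 = 0.002
  M3: 0.22 × 0.252 = 0.05544
Sum = 0.08328.
The ratio is 0.02584 / 0.002 (the normalizer cancels) = 12.920.

12.920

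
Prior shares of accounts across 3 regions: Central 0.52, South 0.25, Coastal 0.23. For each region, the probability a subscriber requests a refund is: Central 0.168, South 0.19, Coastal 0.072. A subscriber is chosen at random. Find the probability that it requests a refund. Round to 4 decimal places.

Unnormalized posteriors (prior × likelihood):
  Central: 0.52 × 0.168 = 0.08736
  South: 0.25 × 0.19 = 0.0475
  Coastal: 0.23 × 0.072 = 0.01656
P(refund) = 0.08736 + 0.0475 + 0.01656 = 0.15142 → 0.1514.

0.1514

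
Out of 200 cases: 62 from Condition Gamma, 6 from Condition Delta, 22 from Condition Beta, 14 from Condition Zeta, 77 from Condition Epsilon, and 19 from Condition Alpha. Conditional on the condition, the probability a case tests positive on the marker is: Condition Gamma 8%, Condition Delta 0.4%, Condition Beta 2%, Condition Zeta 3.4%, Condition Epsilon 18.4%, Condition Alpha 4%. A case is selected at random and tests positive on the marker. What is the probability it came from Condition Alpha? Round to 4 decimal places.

Compute prior × likelihood for every hypothesis:
  Condition Gamma: 0.31 × 0.08 = 0.0248
  Condition Delta: 0.03 × 0.004 = 0.00012
  Condition Beta: 0.11 × 0.02 = 0.0022
  Condition Zeta: 0.07 × 0.034 = 0.00238
  Condition Epsilon: 0.385 × 0.184 = 0.07084
  Condition Alpha: 0.095 × 0.04 = 0.0038
Sum = 0.10414.
P(Condition Alpha | evidence) = 0.0038 / 0.10414 ≈ 0.0365.

0.0365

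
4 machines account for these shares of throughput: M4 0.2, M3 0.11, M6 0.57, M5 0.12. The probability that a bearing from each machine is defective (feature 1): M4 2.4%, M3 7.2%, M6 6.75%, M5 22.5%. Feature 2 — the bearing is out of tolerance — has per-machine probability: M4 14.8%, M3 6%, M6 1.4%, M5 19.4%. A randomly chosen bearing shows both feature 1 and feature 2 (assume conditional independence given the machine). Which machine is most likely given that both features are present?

M5

By Bayes' rule, posterior ∝ prior × likelihood:
  M4: 0.2 × 0.024 × 0.148 = 0.0007104
  M3: 0.11 × 0.072 × 0.06 = 0.0004752
  M6: 0.57 × 0.0675 × 0.014 = 0.00053865
  M5: 0.12 × 0.225 × 0.194 = 0.005238
Total = 0.00696225.
Largest term belongs to M5, so M5 is most probable.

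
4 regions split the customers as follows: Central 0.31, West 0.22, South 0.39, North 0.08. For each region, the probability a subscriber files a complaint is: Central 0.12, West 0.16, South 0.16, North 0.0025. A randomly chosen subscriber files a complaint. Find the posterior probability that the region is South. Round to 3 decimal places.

0.462

Prior × likelihood for each hypothesis:
  Central: 0.31 × 0.12 = 0.0372
  West: 0.22 × 0.16 = 0.0352
  South: 0.39 × 0.16 = 0.0624
  North: 0.08 × 0.0025 = 0.0002
Total = 0.135.
P(South | evidence) = 0.0624 / 0.135 ≈ 0.462.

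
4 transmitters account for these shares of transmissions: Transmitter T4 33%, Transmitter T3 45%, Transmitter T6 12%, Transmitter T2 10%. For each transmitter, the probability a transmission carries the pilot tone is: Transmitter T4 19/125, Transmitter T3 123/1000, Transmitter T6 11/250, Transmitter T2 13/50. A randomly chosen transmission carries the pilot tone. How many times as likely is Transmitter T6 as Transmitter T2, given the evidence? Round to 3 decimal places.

0.203

Compute prior × likelihood for every hypothesis:
  Transmitter T4: 0.33 × 0.152 = 0.05016
  Transmitter T3: 0.45 × 0.123 = 0.05535
  Transmitter T6: 0.12 × 0.044 = 0.00528
  Transmitter T2: 0.1 × 0.26 = 0.026
Sum = 0.13679.
The ratio is 0.00528 / 0.026 (the normalizer cancels) = 0.203.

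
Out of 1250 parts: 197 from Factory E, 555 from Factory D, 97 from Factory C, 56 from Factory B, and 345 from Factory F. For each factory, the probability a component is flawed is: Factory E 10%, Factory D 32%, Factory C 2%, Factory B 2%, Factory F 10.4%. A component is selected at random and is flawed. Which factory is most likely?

Prior × likelihood for each hypothesis:
  Factory E: 0.1576 × 0.1 = 0.01576
  Factory D: 0.444 × 0.32 = 0.14208
  Factory C: 0.0776 × 0.02 = 0.001552
  Factory B: 0.0448 × 0.02 = 0.000896
  Factory F: 0.276 × 0.104 = 0.028704
Sum = 0.188992.
Largest term belongs to Factory D, so Factory D is most probable.

Factory D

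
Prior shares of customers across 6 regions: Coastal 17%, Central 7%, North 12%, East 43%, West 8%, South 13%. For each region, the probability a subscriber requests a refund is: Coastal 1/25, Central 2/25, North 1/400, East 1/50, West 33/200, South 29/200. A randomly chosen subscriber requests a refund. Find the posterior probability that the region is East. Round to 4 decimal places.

By Bayes' rule, posterior ∝ prior × likelihood:
  Coastal: 0.17 × 0.04 = 0.0068
  Central: 0.07 × 0.08 = 0.0056
  North: 0.12 × 0.0025 = 0.0003
  East: 0.43 × 0.02 = 0.0086
  West: 0.08 × 0.165 = 0.0132
  South: 0.13 × 0.145 = 0.01885
Normalizing constant = 0.05335.
P(East | evidence) = 0.0086 / 0.05335 ≈ 0.1612.

0.1612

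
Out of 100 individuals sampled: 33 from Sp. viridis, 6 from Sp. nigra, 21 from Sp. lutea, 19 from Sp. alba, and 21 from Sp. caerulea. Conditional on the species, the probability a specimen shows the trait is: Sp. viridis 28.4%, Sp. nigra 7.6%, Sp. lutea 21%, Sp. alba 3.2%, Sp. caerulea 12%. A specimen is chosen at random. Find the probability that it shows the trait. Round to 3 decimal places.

By Bayes' rule, posterior ∝ prior × likelihood:
  Sp. viridis: 0.33 × 0.284 = 0.09372
  Sp. nigra: 0.06 × 0.076 = 0.00456
  Sp. lutea: 0.21 × 0.21 = 0.0441
  Sp. alba: 0.19 × 0.032 = 0.00608
  Sp. caerulea: 0.21 × 0.12 = 0.0252
P(trait) = 0.09372 + 0.00456 + 0.0441 + 0.00608 + 0.0252 = 0.17366 → 0.174.

0.174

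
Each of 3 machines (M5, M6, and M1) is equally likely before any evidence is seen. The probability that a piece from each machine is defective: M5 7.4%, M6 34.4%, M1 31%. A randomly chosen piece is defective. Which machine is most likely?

M6

Since the prior is uniform, the posterior is proportional to the likelihood:
  M5: 0.074
  M6: 0.344
  M1: 0.31
Normalizing constant = 0.728.
Largest term belongs to M6, so M6 is most probable.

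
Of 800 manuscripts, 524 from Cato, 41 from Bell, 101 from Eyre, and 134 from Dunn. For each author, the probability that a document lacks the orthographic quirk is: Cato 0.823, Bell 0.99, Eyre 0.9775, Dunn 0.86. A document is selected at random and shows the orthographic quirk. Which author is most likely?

Taking complements, P(quirk | each) = Cato 0.177, Bell 0.01, Eyre 0.0225, Dunn 0.14.
Compute prior × likelihood for every hypothesis:
  Cato: 0.655 × 0.177 = 0.115935
  Bell: 0.05125 × 0.01 = 0.0005125
  Eyre: 0.12625 × 0.0225 = 0.002840625
  Dunn: 0.1675 × 0.14 = 0.02345
Sum = 0.142738125.
Largest term belongs to Cato, so Cato is most probable.

Cato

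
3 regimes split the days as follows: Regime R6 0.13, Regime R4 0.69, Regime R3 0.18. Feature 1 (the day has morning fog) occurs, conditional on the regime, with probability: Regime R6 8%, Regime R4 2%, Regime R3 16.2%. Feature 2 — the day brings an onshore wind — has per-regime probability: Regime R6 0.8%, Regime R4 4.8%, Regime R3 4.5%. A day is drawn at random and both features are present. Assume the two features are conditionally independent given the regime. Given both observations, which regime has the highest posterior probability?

Regime R3

Prior × likelihood for each hypothesis:
  Regime R6: 0.13 × 0.08 × 0.008 = 0.0000832
  Regime R4: 0.69 × 0.02 × 0.048 = 0.0006624
  Regime R3: 0.18 × 0.162 × 0.045 = 0.0013122
Normalizing constant = 0.0020578.
Largest term belongs to Regime R3, so Regime R3 is most probable.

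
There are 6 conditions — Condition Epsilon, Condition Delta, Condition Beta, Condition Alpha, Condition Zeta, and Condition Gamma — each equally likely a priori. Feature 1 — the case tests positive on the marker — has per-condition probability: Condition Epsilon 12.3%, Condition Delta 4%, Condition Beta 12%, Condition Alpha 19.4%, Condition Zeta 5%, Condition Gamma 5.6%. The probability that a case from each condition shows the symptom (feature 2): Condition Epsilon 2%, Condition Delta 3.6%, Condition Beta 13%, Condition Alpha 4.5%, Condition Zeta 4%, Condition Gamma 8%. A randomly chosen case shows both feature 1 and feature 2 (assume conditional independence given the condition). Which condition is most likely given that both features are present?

Condition Beta

With a uniform prior (1/6 each), posterior ∝ likelihood:
  Condition Epsilon: 0.123 × 0.02 = 0.00246
  Condition Delta: 0.04 × 0.036 = 0.00144
  Condition Beta: 0.12 × 0.13 = 0.0156
  Condition Alpha: 0.194 × 0.045 = 0.00873
  Condition Zeta: 0.05 × 0.04 = 0.002
  Condition Gamma: 0.056 × 0.08 = 0.00448
Total = 0.03471.
Largest term belongs to Condition Beta, so Condition Beta is most probable.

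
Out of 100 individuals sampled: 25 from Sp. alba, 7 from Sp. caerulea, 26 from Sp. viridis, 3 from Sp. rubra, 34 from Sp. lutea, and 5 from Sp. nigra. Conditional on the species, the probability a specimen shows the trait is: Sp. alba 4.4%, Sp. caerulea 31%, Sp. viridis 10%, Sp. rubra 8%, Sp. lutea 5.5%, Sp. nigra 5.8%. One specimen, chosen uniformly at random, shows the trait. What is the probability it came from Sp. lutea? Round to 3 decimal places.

0.226

Prior × likelihood for each hypothesis:
  Sp. alba: 0.25 × 0.044 = 0.011
  Sp. caerulea: 0.07 × 0.31 = 0.0217
  Sp. viridis: 0.26 × 0.1 = 0.026
  Sp. rubra: 0.03 × 0.08 = 0.0024
  Sp. lutea: 0.34 × 0.055 = 0.0187
  Sp. nigra: 0.05 × 0.058 = 0.0029
Sum = 0.0827.
P(Sp. lutea | evidence) = 0.0187 / 0.0827 ≈ 0.226.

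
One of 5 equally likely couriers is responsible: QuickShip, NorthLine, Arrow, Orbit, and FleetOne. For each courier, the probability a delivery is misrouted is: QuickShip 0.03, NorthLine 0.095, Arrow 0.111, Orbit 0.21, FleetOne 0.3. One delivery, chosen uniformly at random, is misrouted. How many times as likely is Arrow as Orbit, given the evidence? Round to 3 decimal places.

Since the prior is uniform, the posterior is proportional to the likelihood:
  QuickShip: 0.03
  NorthLine: 0.095
  Arrow: 0.111
  Orbit: 0.21
  FleetOne: 0.3
Sum = 0.746.
The ratio is 0.111 / 0.21 (the normalizer cancels) = 0.529.

0.529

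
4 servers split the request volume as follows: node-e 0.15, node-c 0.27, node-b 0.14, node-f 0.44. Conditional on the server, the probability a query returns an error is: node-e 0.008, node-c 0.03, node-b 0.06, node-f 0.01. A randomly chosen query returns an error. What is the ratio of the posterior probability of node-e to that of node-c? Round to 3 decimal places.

0.148

By Bayes' rule, posterior ∝ prior × likelihood:
  node-e: 0.15 × 0.008 = 0.0012
  node-c: 0.27 × 0.03 = 0.0081
  node-b: 0.14 × 0.06 = 0.0084
  node-f: 0.44 × 0.01 = 0.0044
Total = 0.0221.
The ratio is 0.0012 / 0.0081 (the normalizer cancels) = 0.148.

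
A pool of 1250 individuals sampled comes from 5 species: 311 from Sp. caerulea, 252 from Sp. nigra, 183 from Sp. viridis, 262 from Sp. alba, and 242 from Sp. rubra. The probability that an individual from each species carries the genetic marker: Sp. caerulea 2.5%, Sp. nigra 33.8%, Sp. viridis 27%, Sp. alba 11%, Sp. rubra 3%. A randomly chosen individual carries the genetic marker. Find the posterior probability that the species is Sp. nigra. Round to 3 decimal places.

0.477

Prior × likelihood for each hypothesis:
  Sp. caerulea: 0.2488 × 0.025 = 0.00622
  Sp. nigra: 0.2016 × 0.338 = 0.0681408
  Sp. viridis: 0.1464 × 0.27 = 0.039528
  Sp. alba: 0.2096 × 0.11 = 0.023056
  Sp. rubra: 0.1936 × 0.03 = 0.005808
Total = 0.1427528.
P(Sp. nigra | evidence) = 0.0681408 / 0.1427528 ≈ 0.477.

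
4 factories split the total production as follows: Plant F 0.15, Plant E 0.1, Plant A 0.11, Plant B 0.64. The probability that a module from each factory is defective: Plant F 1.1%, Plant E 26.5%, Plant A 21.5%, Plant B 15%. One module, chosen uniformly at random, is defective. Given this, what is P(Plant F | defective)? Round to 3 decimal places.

Prior × likelihood for each hypothesis:
  Plant F: 0.15 × 0.011 = 0.00165
  Plant E: 0.1 × 0.265 = 0.0265
  Plant A: 0.11 × 0.215 = 0.02365
  Plant B: 0.64 × 0.15 = 0.096
Sum = 0.1478.
P(Plant F | evidence) = 0.00165 / 0.1478 ≈ 0.011.

0.011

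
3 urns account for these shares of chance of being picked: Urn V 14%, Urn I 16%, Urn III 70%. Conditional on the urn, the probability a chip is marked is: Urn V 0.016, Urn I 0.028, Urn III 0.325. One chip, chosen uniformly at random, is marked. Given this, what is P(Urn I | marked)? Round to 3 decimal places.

0.019

By Bayes' rule, posterior ∝ prior × likelihood:
  Urn V: 0.14 × 0.016 = 0.00224
  Urn I: 0.16 × 0.028 = 0.00448
  Urn III: 0.7 × 0.325 = 0.2275
Sum = 0.23422.
P(Urn I | evidence) = 0.00448 / 0.23422 ≈ 0.019.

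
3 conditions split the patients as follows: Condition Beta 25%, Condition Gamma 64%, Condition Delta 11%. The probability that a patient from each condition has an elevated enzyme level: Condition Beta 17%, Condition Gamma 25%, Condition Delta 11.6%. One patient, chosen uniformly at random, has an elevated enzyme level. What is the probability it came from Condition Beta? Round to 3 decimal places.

0.197

Unnormalized posteriors (prior × likelihood):
  Condition Beta: 0.25 × 0.17 = 0.0425
  Condition Gamma: 0.64 × 0.25 = 0.16
  Condition Delta: 0.11 × 0.116 = 0.01276
Normalizing constant = 0.21526.
P(Condition Beta | evidence) = 0.0425 / 0.21526 ≈ 0.197.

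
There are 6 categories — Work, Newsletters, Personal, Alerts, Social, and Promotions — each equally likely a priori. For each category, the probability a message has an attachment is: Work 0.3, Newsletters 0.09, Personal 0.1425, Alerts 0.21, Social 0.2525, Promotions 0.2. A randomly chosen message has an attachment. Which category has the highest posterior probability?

Work

Since the prior is uniform, the posterior is proportional to the likelihood:
  Work: 0.3
  Newsletters: 0.09
  Personal: 0.1425
  Alerts: 0.21
  Social: 0.2525
  Promotions: 0.2
Total = 1.195.
Largest term belongs to Work, so Work is most probable.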